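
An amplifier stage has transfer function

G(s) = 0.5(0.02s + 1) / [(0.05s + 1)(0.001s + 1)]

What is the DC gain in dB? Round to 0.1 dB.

-6.0 dB

G(0) = 0.5 · 1 / 1 = 0.5
20 log₁₀(0.5) ≈ -6.02 dB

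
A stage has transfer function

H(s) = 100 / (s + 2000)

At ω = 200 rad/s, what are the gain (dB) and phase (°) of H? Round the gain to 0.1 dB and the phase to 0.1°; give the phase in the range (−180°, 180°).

At s = jω = j200:
pole (s+2000): 2000 + j200 → |·| = √(2000²+200²) = √4040000 ≈ 2010, ∠ = arctan(200/2000) ≈ 5.71°
|H| = 100 / 2010 ≈ 0.049751
Gain = 20 log₁₀(0.049751) ≈ -26.06 dB
∠H = 0.00° − 5.71° = -5.71°

-26.1 dB, -5.7°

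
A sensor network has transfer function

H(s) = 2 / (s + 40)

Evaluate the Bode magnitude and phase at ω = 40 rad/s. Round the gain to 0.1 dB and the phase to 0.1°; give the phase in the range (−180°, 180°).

Substitute s = j40:
Numerator: 2 = 2 + j0
Denominator: (j40) + 40 = 40 + j40
|N| = √(2² + 0²) ≈ 2, ∠N ≈ 0.00°
|D| = √(40² + 40²) ≈ 56.569, ∠D ≈ 45.00°
|H| = 2 / 56.569 ≈ 0.035355
Gain = 20 log₁₀(0.035355) ≈ -29.03 dB
∠H = 0.00° − 45.00° = -45.00°

-29.0 dB, -45.0°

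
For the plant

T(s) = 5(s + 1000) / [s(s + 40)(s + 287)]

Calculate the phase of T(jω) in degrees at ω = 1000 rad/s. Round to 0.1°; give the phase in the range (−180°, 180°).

At s = jω = j1000:
zero (s+1000): 1000 + j1000 → |·| = √(1000²+1000²) = √2000000 ≈ 1414.2, ∠ = arctan(1000/1000) ≈ 45.00°
pole (s+40): 40 + j1000 → |·| = √(40²+1000²) = √1001600 ≈ 1000.8, ∠ = arctan(1000/40) ≈ 87.71°
pole (s+287): 287 + j1000 → |·| = √(287²+1000²) = √1082369 ≈ 1040.4, ∠ = arctan(1000/287) ≈ 73.99°
pole at origin: |s| = 1000, ∠ = 90.00° (in denominator)
∠T = 45.00° − 251.70° = -206.70° ≡ 153.30° (principal value)

153.3°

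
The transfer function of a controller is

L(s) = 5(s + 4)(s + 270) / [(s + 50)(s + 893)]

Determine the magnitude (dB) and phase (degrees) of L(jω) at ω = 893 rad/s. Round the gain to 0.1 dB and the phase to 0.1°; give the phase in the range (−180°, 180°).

11.3 dB, 31.1°

At s = jω = j893:
zero (s+4): 4 + j893 → |·| = √(4²+893²) = √797465 ≈ 893.01, ∠ = arctan(893/4) ≈ 89.74°
zero (s+270): 270 + j893 → |·| = √(270²+893²) = √870349 ≈ 932.92, ∠ = arctan(893/270) ≈ 73.18°
pole (s+50): 50 + j893 → |·| = √(50²+893²) = √799949 ≈ 894.4, ∠ = arctan(893/50) ≈ 86.80°
pole (s+893): 893 + j893 → |·| = √(893²+893²) = √1594898 ≈ 1262.9, ∠ = arctan(893/893) ≈ 45.00°
|L| = 5 · 8.3311e+05 / 1.1295e+06 ≈ 3.688
Gain = 20 log₁₀(3.688) ≈ 11.34 dB
∠L = 162.92° − 131.80° = 31.12°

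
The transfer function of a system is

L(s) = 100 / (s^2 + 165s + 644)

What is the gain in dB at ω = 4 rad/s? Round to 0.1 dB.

Substitute s = j4:
Numerator: 100 = 100 + j0
Denominator: (j4)^2 + 165(j4) + 644 = 628 + j660
|N| = √(100² + 0²) ≈ 100, ∠N ≈ 0.00°
|D| = √(628² + 660²) ≈ 911.03, ∠D ≈ 46.42°
|L| = 100 / 911.03 ≈ 0.10977
Gain = 20 log₁₀(0.10977) ≈ -19.19 dB

-19.2 dB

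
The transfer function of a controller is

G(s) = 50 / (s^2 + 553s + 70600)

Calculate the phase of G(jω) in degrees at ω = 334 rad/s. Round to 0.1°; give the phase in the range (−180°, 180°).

-102.5°

Substitute s = j334:
Numerator: 50 = 50 + j0
Denominator: (j334)^2 + 553(j334) + 70600 = -40956 + j184702
|N| = √(50² + 0²) ≈ 50, ∠N ≈ 0.00°
|D| = √(40956² + 184702²) ≈ 1.8919e+05, ∠D ≈ 102.50°
∠G = 0.00° − 102.50° = -102.50°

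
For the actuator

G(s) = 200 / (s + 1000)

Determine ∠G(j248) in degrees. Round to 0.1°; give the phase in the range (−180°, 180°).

At s = jω = j248:
pole (s+1000): 1000 + j248 → |·| = √(1000²+248²) = √1061504 ≈ 1030.3, ∠ = arctan(248/1000) ≈ 13.93°
∠G = 0.00° − 13.93° = -13.93°

-13.9°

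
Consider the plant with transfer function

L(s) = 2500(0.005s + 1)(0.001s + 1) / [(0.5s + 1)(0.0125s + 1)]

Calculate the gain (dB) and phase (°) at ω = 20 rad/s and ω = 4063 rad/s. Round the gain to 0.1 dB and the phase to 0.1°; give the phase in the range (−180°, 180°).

At ω = 20 rad/s:
zero (1 + j20·0.005) = 1 + j0.1 → |·| ≈ 1.005, ∠ ≈ 5.71°
zero (1 + j20·0.001) = 1 + j0.02 → |·| ≈ 1.0002, ∠ ≈ 1.15°
pole (1 + j20·0.5) = 1 + j10 → |·| ≈ 10.05, ∠ ≈ 84.29°
pole (1 + j20·0.0125) = 1 + j0.25 → |·| ≈ 1.0308, ∠ ≈ 14.04°
|L| = 2500 · 1.005 · 1.0002 / (10.05 · 1.0308) ≈ 242.58
Gain = 20 log₁₀(242.58) ≈ 47.70 dB
∠L = (5.71° + 1.15°) − (84.29° + 14.04°) = -91.47°

At ω = 4063 rad/s:
zero (1 + j4063·0.005) = 1 + j20.315 → |·| ≈ 20.34, ∠ ≈ 87.18°
zero (1 + j4063·0.001) = 1 + j4.063 → |·| ≈ 4.1843, ∠ ≈ 76.17°
pole (1 + j4063·0.5) = 1 + j2031.5 → |·| ≈ 2031.5, ∠ ≈ 89.97°
pole (1 + j4063·0.0125) = 1 + j50.7875 → |·| ≈ 50.797, ∠ ≈ 88.87°
|L| = 2500 · 20.34 · 4.1843 / (2031.5 · 50.797) ≈ 2.0619
Gain = 20 log₁₀(2.0619) ≈ 6.29 dB
∠L = (87.18° + 76.17°) − (89.97° + 88.87°) = -15.49°

ω = 20: 47.7 dB, -91.5°; ω = 4063: 6.3 dB, -15.5°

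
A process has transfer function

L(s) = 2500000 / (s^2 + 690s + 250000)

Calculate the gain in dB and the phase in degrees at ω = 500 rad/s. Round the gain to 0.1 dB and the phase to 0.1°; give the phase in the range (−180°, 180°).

At s = jω = j500:
quadratic: (j500)² + 690·j500 + 250000 = 0 + j345000 → |·| ≈ 3.45e+05, ∠ ≈ 90.00°
|L| = 2500000 / 3.45e+05 ≈ 7.2464
Gain = 20 log₁₀(7.2464) ≈ 17.20 dB
∠L = 0.00° − 90.00° = -90.00°

17.2 dB, -90.0°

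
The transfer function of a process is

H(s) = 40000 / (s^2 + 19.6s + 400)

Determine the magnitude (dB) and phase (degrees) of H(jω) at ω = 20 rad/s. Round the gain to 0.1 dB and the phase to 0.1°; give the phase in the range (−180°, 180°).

40.2 dB, -90.0°

At s = jω = j20:
quadratic: (j20)² + 19.6·j20 + 400 = 0 + j392 → |·| ≈ 392, ∠ ≈ 90.00°
|H| = 40000 / 392 ≈ 102.04
Gain = 20 log₁₀(102.04) ≈ 40.18 dB
∠H = 0.00° − 90.00° = -90.00°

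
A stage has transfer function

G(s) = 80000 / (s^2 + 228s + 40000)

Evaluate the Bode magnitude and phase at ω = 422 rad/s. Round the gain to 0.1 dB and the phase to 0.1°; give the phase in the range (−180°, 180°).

-6.5 dB, -145.1°

At s = jω = j422:
quadratic: (j422)² + 228·j422 + 40000 = -138084 + j96216 → |·| ≈ 1.683e+05, ∠ ≈ 145.13°
|G| = 80000 / 1.683e+05 ≈ 0.47534
Gain = 20 log₁₀(0.47534) ≈ -6.46 dB
∠G = 0.00° − 145.13° = -145.13°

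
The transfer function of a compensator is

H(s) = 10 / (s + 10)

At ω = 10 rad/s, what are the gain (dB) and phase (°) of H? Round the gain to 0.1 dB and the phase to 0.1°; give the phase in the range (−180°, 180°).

-3.0 dB, -45.0°

Substitute s = j10:
Numerator: 10 = 10 + j0
Denominator: (j10) + 10 = 10 + j10
|N| = √(10² + 0²) ≈ 10, ∠N ≈ 0.00°
|D| = √(10² + 10²) ≈ 14.142, ∠D ≈ 45.00°
|H| = 10 / 14.142 ≈ 0.70711
Gain = 20 log₁₀(0.70711) ≈ -3.01 dB
∠H = 0.00° − 45.00° = -45.00°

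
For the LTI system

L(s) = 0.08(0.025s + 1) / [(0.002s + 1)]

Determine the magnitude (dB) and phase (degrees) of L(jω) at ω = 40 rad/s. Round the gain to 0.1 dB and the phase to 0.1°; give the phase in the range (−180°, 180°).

At ω = 40 rad/s:
zero (1 + j40·0.025) = 1 + j1 → |·| ≈ 1.4142, ∠ ≈ 45.00°
pole (1 + j40·0.002) = 1 + j0.08 → |·| ≈ 1.0032, ∠ ≈ 4.57°
|L| = 0.08 · 1.4142 / (1.0032) ≈ 0.11278
Gain = 20 log₁₀(0.11278) ≈ -18.96 dB
∠L = (45.00°) − (4.57°) = 40.43°

-19.0 dB, 40.4°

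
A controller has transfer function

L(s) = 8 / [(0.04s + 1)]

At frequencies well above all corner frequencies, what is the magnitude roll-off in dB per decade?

Each pole contributes −20 dB/decade at high frequency; each zero contributes +20 dB/decade.
Net: 0 zero(s) − 1 pole(s) → -20 dB/decade.

-20 dB/decade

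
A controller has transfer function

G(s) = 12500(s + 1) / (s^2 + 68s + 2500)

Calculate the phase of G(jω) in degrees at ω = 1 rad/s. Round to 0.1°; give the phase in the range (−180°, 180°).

43.4°

At s = jω = j1:
zero (s+1): 1 + j1 → |·| = √(1²+1²) = √2 ≈ 1.4142, ∠ = arctan(1/1) ≈ 45.00°
quadratic: (j1)² + 68·j1 + 2500 = 2499 + j68 → |·| ≈ 2499.9, ∠ ≈ 1.56°
∠G = 45.00° − 1.56° = 43.44°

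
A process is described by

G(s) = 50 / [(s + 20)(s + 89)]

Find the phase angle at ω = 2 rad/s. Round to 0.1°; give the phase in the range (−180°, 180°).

At s = jω = j2:
pole (s+20): 20 + j2 → |·| = √(20²+2²) = √404 ≈ 20.1, ∠ = arctan(2/20) ≈ 5.71°
pole (s+89): 89 + j2 → |·| = √(89²+2²) = √7925 ≈ 89.022, ∠ = arctan(2/89) ≈ 1.29°
∠G = 0.00° − 7.00° = -7.00°

-7.0°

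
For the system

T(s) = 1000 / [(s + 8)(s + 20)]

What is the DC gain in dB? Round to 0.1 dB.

15.9 dB

T(0) = 1000 / (8·20) = 6.25
20 log₁₀(6.25) ≈ 15.92 dB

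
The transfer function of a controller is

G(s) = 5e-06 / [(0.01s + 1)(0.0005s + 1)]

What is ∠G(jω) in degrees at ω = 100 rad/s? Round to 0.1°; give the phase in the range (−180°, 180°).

-47.9°

At ω = 100 rad/s:
pole (1 + j100·0.01) = 1 + j1 → |·| ≈ 1.4142, ∠ ≈ 45.00°
pole (1 + j100·0.0005) = 1 + j0.05 → |·| ≈ 1.0012, ∠ ≈ 2.86°
∠G = (0°) − (45.00° + 2.86°) = -47.86°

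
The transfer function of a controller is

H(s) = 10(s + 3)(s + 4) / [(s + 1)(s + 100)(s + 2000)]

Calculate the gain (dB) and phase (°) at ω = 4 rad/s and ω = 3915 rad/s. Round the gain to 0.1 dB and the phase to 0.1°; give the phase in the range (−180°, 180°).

At s = jω = j4:
zero (s+3): 3 + j4 → |·| = √(3²+4²) = √25 ≈ 5, ∠ = arctan(4/3) ≈ 53.13°
zero (s+4): 4 + j4 → |·| = √(4²+4²) = √32 ≈ 5.6569, ∠ = arctan(4/4) ≈ 45.00°
pole (s+1): 1 + j4 → |·| = √(1²+4²) = √17 ≈ 4.1231, ∠ = arctan(4/1) ≈ 75.96°
pole (s+100): 100 + j4 → |·| = √(100²+4²) = √10016 ≈ 100.08, ∠ = arctan(4/100) ≈ 2.29°
pole (s+2000): 2000 + j4 → |·| = √(2000²+4²) = √4000016 ≈ 2000, ∠ = arctan(4/2000) ≈ 0.11°
|H| = 10 · 28.285 / 8.2528e+05 ≈ 0.00034273
Gain = 20 log₁₀(0.00034273) ≈ -69.30 dB
∠H = 98.13° − 78.36° = 19.77°

At s = jω = j3915:
zero (s+3): 3 + j3915 → |·| = √(3²+3915²) = √15327234 ≈ 3915, ∠ = arctan(3915/3) ≈ 89.96°
zero (s+4): 4 + j3915 → |·| = √(4²+3915²) = √15327241 ≈ 3915, ∠ = arctan(3915/4) ≈ 89.94°
pole (s+1): 1 + j3915 → |·| = √(1²+3915²) = √15327226 ≈ 3915, ∠ = arctan(3915/1) ≈ 89.99°
pole (s+100): 100 + j3915 → |·| = √(100²+3915²) = √15337225 ≈ 3916.3, ∠ = arctan(3915/100) ≈ 88.54°
pole (s+2000): 2000 + j3915 → |·| = √(2000²+3915²) = √19327225 ≈ 4396.3, ∠ = arctan(3915/2000) ≈ 62.94°
|H| = 10 · 1.5327e+07 / 6.7405e+10 ≈ 0.0022739
Gain = 20 log₁₀(0.0022739) ≈ -52.86 dB
∠H = 179.90° − 241.47° = -61.57°

ω = 4: -69.3 dB, 19.8°; ω = 3915: -52.9 dB, -61.6°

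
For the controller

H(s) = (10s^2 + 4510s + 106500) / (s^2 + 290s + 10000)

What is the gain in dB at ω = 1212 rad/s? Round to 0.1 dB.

Substitute s = j1212:
Numerator: 10(j1212)^2 + 4510(j1212) + 106500 = -14582940 + j5466120
Denominator: (j1212)^2 + 290(j1212) + 10000 = -1458944 + j351480
|N| = √(14582940² + 5466120²) ≈ 1.5574e+07, ∠N ≈ 159.45°
|D| = √(1458944² + 351480²) ≈ 1.5007e+06, ∠D ≈ 166.45°
|H| = 1.5574e+07 / 1.5007e+06 ≈ 10.378
Gain = 20 log₁₀(10.378) ≈ 20.32 dB

20.3 dB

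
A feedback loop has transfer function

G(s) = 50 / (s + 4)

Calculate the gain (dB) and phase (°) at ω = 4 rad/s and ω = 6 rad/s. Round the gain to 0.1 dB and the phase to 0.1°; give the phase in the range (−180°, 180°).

Substitute s = j4:
Numerator: 50 = 50 + j0
Denominator: (j4) + 4 = 4 + j4
|N| = √(50² + 0²) ≈ 50, ∠N ≈ 0.00°
|D| = √(4² + 4²) ≈ 5.6569, ∠D ≈ 45.00°
|G| = 50 / 5.6569 ≈ 8.8388
Gain = 20 log₁₀(8.8388) ≈ 18.93 dB
∠G = 0.00° − 45.00° = -45.00°

Substitute s = j6:
Numerator: 50 = 50 + j0
Denominator: (j6) + 4 = 4 + j6
|N| = √(50² + 0²) ≈ 50, ∠N ≈ 0.00°
|D| = √(4² + 6²) ≈ 7.2111, ∠D ≈ 56.31°
|G| = 50 / 7.2111 ≈ 6.9338
Gain = 20 log₁₀(6.9338) ≈ 16.82 dB
∠G = 0.00° − 56.31° = -56.31°

ω = 4: 18.9 dB, -45.0°; ω = 6: 16.8 dB, -56.3°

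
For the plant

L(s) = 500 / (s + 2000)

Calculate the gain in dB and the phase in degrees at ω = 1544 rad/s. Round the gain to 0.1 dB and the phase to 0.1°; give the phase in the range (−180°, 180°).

-14.1 dB, -37.7°

At s = jω = j1544:
pole (s+2000): 2000 + j1544 → |·| = √(2000²+1544²) = √6383936 ≈ 2526.6, ∠ = arctan(1544/2000) ≈ 37.67°
|L| = 500 / 2526.6 ≈ 0.19789
Gain = 20 log₁₀(0.19789) ≈ -14.07 dB
∠L = 0.00° − 37.67° = -37.67°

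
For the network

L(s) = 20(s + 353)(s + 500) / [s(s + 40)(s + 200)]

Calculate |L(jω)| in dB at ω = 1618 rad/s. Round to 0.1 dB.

-37.6 dB

At s = jω = j1618:
zero (s+353): 353 + j1618 → |·| = √(353²+1618²) = √2742533 ≈ 1656.1, ∠ = arctan(1618/353) ≈ 77.69°
zero (s+500): 500 + j1618 → |·| = √(500²+1618²) = √2867924 ≈ 1693.5, ∠ = arctan(1618/500) ≈ 72.83°
pole (s+40): 40 + j1618 → |·| = √(40²+1618²) = √2619524 ≈ 1618.5, ∠ = arctan(1618/40) ≈ 88.58°
pole (s+200): 200 + j1618 → |·| = √(200²+1618²) = √2657924 ≈ 1630.3, ∠ = arctan(1618/200) ≈ 82.95°
pole at origin: |s| = 1618, ∠ = 90.00° (in denominator)
|L| = 20 · 2.8046e+06 / 4.2693e+09 ≈ 0.013138
Gain = 20 log₁₀(0.013138) ≈ -37.63 dB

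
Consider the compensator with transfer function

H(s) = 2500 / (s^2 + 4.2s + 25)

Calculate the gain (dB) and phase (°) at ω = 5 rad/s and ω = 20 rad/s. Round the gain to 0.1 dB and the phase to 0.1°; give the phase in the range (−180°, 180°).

ω = 5: 41.5 dB, -90.0°; ω = 20: 16.3 dB, -167.4°

At s = jω = j5:
quadratic: (j5)² + 4.2·j5 + 25 = 0 + j21 → |·| ≈ 21, ∠ ≈ 90.00°
|H| = 2500 / 21 ≈ 119.05
Gain = 20 log₁₀(119.05) ≈ 41.51 dB
∠H = 0.00° − 90.00° = -90.00°

At s = jω = j20:
quadratic: (j20)² + 4.2·j20 + 25 = -375 + j84 → |·| ≈ 384.29, ∠ ≈ 167.37°
|H| = 2500 / 384.29 ≈ 6.5055
Gain = 20 log₁₀(6.5055) ≈ 16.27 dB
∠H = 0.00° − 167.37° = -167.37°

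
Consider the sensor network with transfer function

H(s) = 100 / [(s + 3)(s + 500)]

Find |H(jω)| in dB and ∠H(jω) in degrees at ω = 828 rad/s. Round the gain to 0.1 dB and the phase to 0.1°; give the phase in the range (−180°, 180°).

-78.1 dB, -148.7°

At s = jω = j828:
pole (s+3): 3 + j828 → |·| = √(3²+828²) = √685593 ≈ 828.01, ∠ = arctan(828/3) ≈ 89.79°
pole (s+500): 500 + j828 → |·| = √(500²+828²) = √935584 ≈ 967.26, ∠ = arctan(828/500) ≈ 58.87°
|H| = 100 / 8.009e+05 ≈ 0.00012486
Gain = 20 log₁₀(0.00012486) ≈ -78.07 dB
∠H = 0.00° − 148.66° = -148.66°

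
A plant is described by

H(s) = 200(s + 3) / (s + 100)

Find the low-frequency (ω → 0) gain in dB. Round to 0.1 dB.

H(0) = 200·3 / (100) = 6
20 log₁₀(6) ≈ 15.56 dB

15.6 dB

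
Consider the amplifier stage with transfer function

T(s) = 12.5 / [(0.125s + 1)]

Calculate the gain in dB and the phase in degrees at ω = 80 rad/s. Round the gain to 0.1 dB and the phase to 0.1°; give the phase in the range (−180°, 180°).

At ω = 80 rad/s:
pole (1 + j80·0.125) = 1 + j10 → |·| ≈ 10.05, ∠ ≈ 84.29°
|T| = 12.5 · 1 / (10.05) ≈ 1.2438
Gain = 20 log₁₀(1.2438) ≈ 1.90 dB
∠T = (0°) − (84.29°) = -84.29°

1.9 dB, -84.3°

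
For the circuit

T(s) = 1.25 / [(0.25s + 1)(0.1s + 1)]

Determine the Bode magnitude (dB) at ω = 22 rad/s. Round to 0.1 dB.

At ω = 22 rad/s:
pole (1 + j22·0.25) = 1 + j5.5 → |·| ≈ 5.5902, ∠ ≈ 79.70°
pole (1 + j22·0.1) = 1 + j2.2 → |·| ≈ 2.4166, ∠ ≈ 65.56°
|T| = 1.25 · 1 / (5.5902 · 2.4166) ≈ 0.092529
Gain = 20 log₁₀(0.092529) ≈ -20.67 dB

-20.7 dB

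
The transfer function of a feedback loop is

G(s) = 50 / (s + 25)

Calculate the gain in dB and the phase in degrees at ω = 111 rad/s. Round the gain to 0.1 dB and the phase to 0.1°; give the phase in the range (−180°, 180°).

-7.1 dB, -77.3°

Substitute s = j111:
Numerator: 50 = 50 + j0
Denominator: (j111) + 25 = 25 + j111
|N| = √(50² + 0²) ≈ 50, ∠N ≈ 0.00°
|D| = √(25² + 111²) ≈ 113.78, ∠D ≈ 77.31°
|G| = 50 / 113.78 ≈ 0.43944
Gain = 20 log₁₀(0.43944) ≈ -7.14 dB
∠G = 0.00° − 77.31° = -77.31°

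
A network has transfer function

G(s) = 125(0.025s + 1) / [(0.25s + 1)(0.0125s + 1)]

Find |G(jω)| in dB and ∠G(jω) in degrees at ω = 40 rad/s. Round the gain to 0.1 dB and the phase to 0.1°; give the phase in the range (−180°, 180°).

23.9 dB, -65.9°

At ω = 40 rad/s:
zero (1 + j40·0.025) = 1 + j1 → |·| ≈ 1.4142, ∠ ≈ 45.00°
pole (1 + j40·0.25) = 1 + j10 → |·| ≈ 10.05, ∠ ≈ 84.29°
pole (1 + j40·0.0125) = 1 + j0.5 → |·| ≈ 1.118, ∠ ≈ 26.57°
|G| = 125 · 1.4142 / (10.05 · 1.118) ≈ 15.733
Gain = 20 log₁₀(15.733) ≈ 23.94 dB
∠G = (45.00°) − (84.29° + 26.57°) = -65.86°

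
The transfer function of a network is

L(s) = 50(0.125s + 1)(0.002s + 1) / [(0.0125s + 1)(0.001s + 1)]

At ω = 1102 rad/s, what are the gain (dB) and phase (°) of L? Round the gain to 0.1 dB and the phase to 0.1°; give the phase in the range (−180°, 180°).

At ω = 1102 rad/s:
zero (1 + j1102·0.125) = 1 + j137.75 → |·| ≈ 137.75, ∠ ≈ 89.58°
zero (1 + j1102·0.002) = 1 + j2.204 → |·| ≈ 2.4203, ∠ ≈ 65.60°
pole (1 + j1102·0.0125) = 1 + j13.775 → |·| ≈ 13.811, ∠ ≈ 85.85°
pole (1 + j1102·0.001) = 1 + j1.102 → |·| ≈ 1.4881, ∠ ≈ 47.78°
|L| = 50 · 137.75 · 2.4203 / (13.811 · 1.4881) ≈ 811.1
Gain = 20 log₁₀(811.1) ≈ 58.18 dB
∠L = (89.58° + 65.60°) − (85.85° + 47.78°) = 21.55°

58.2 dB, 21.6°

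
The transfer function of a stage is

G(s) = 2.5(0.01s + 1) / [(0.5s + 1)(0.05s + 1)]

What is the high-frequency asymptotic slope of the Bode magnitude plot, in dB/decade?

-20 dB/decade

Each pole contributes −20 dB/decade at high frequency; each zero contributes +20 dB/decade.
Net: 1 zero(s) − 2 pole(s) → -20 dB/decade.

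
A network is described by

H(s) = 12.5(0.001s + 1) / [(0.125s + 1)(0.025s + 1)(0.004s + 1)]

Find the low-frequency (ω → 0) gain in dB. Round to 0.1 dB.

H(0) = 12.5 · 1 / 1 = 12.5
20 log₁₀(12.5) ≈ 21.94 dB

21.9 dB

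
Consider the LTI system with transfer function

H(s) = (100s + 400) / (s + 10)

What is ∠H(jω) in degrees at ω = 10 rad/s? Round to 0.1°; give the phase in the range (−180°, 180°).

23.2°

Substitute s = j10:
Numerator: 100(j10) + 400 = 400 + j1000
Denominator: (j10) + 10 = 10 + j10
|N| = √(400² + 1000²) ≈ 1077, ∠N ≈ 68.20°
|D| = √(10² + 10²) ≈ 14.142, ∠D ≈ 45.00°
∠H = 68.20° − 45.00° = 23.20°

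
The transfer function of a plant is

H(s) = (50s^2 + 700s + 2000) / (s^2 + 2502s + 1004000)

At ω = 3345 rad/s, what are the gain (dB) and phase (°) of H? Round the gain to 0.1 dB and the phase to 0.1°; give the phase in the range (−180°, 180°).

Substitute s = j3345:
Numerator: 50(j3345)^2 + 700(j3345) + 2000 = -559449250 + j2341500
Denominator: (j3345)^2 + 2502(j3345) + 1004000 = -10185025 + j8369190
|N| = √(559449250² + 2341500²) ≈ 5.5945e+08, ∠N ≈ 179.76°
|D| = √(10185025² + 8369190²) ≈ 1.3182e+07, ∠D ≈ 140.59°
|H| = 5.5945e+08 / 1.3182e+07 ≈ 42.44
Gain = 20 log₁₀(42.44) ≈ 32.56 dB
∠H = 179.76° − 140.59° = 39.17°

32.6 dB, 39.2°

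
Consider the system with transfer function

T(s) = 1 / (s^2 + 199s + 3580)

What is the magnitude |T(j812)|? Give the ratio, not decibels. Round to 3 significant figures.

Substitute s = j812:
Numerator: 1 = 1 + j0
Denominator: (j812)^2 + 199(j812) + 3580 = -655764 + j161588
|N| = √(1² + 0²) ≈ 1, ∠N ≈ 0.00°
|D| = √(655764² + 161588²) ≈ 6.7538e+05, ∠D ≈ 166.16°
|T| = 1 / 6.7538e+05 ≈ 1.4806e-06

1.48e-06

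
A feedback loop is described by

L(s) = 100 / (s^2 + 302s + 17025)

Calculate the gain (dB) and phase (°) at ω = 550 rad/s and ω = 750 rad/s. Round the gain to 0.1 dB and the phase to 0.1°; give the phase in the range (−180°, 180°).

ω = 550: -70.4 dB, -149.8°; ω = 750: -75.4 dB, -157.5°

Substitute s = j550:
Numerator: 100 = 100 + j0
Denominator: (j550)^2 + 302(j550) + 17025 = -285475 + j166100
|N| = √(100² + 0²) ≈ 100, ∠N ≈ 0.00°
|D| = √(285475² + 166100²) ≈ 3.3028e+05, ∠D ≈ 149.81°
|L| = 100 / 3.3028e+05 ≈ 0.00030277
Gain = 20 log₁₀(0.00030277) ≈ -70.38 dB
∠L = 0.00° − 149.81° = -149.81°

Substitute s = j750:
Numerator: 100 = 100 + j0
Denominator: (j750)^2 + 302(j750) + 17025 = -545475 + j226500
|N| = √(100² + 0²) ≈ 100, ∠N ≈ 0.00°
|D| = √(545475² + 226500²) ≈ 5.9063e+05, ∠D ≈ 157.45°
|L| = 100 / 5.9063e+05 ≈ 0.00016931
Gain = 20 log₁₀(0.00016931) ≈ -75.43 dB
∠L = 0.00° − 157.45° = -157.45°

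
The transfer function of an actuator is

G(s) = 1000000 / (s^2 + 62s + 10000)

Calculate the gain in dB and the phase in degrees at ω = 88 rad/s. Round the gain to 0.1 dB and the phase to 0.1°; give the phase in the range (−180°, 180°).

44.6 dB, -67.5°

At s = jω = j88:
quadratic: (j88)² + 62·j88 + 10000 = 2256 + j5456 → |·| ≈ 5904, ∠ ≈ 67.54°
|G| = 1000000 / 5904 ≈ 169.38
Gain = 20 log₁₀(169.38) ≈ 44.58 dB
∠G = 0.00° − 67.54° = -67.54°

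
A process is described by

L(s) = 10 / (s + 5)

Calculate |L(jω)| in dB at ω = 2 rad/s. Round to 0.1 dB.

5.4 dB

Substitute s = j2:
Numerator: 10 = 10 + j0
Denominator: (j2) + 5 = 5 + j2
|N| = √(10² + 0²) ≈ 10, ∠N ≈ 0.00°
|D| = √(5² + 2²) ≈ 5.3852, ∠D ≈ 21.80°
|L| = 10 / 5.3852 ≈ 1.8569
Gain = 20 log₁₀(1.8569) ≈ 5.38 dB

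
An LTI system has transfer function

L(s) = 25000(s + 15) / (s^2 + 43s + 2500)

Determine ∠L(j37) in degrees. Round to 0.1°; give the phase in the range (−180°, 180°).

At s = jω = j37:
zero (s+15): 15 + j37 → |·| = √(15²+37²) = √1594 ≈ 39.925, ∠ = arctan(37/15) ≈ 67.93°
quadratic: (j37)² + 43·j37 + 2500 = 1131 + j1591 → |·| ≈ 1952, ∠ ≈ 54.59°
∠L = 67.93° − 54.59° = 13.34°

13.3°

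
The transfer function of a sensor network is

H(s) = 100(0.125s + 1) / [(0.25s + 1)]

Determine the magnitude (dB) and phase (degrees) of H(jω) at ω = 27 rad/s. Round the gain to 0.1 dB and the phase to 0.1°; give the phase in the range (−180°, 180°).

At ω = 27 rad/s:
zero (1 + j27·0.125) = 1 + j3.375 → |·| ≈ 3.52, ∠ ≈ 73.50°
pole (1 + j27·0.25) = 1 + j6.75 → |·| ≈ 6.8237, ∠ ≈ 81.57°
|H| = 100 · 3.52 / (6.8237) ≈ 51.585
Gain = 20 log₁₀(51.585) ≈ 34.25 dB
∠H = (73.50°) − (81.57°) = -8.07°

34.3 dB, -8.1°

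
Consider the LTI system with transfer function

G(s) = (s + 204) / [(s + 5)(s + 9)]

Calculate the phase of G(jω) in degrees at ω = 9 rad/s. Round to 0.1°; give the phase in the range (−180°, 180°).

-103.4°

At s = jω = j9:
zero (s+204): 204 + j9 → |·| = √(204²+9²) = √41697 ≈ 204.2, ∠ = arctan(9/204) ≈ 2.53°
pole (s+5): 5 + j9 → |·| = √(5²+9²) = √106 ≈ 10.296, ∠ = arctan(9/5) ≈ 60.95°
pole (s+9): 9 + j9 → |·| = √(9²+9²) = √162 ≈ 12.728, ∠ = arctan(9/9) ≈ 45.00°
∠G = 2.53° − 105.95° = -103.42°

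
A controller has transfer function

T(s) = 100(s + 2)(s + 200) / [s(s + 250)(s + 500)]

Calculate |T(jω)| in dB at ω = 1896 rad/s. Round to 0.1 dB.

At s = jω = j1896:
zero (s+2): 2 + j1896 → |·| = √(2²+1896²) = √3594820 ≈ 1896, ∠ = arctan(1896/2) ≈ 89.94°
zero (s+200): 200 + j1896 → |·| = √(200²+1896²) = √3634816 ≈ 1906.5, ∠ = arctan(1896/200) ≈ 83.98°
pole (s+250): 250 + j1896 → |·| = √(250²+1896²) = √3657316 ≈ 1912.4, ∠ = arctan(1896/250) ≈ 82.49°
pole (s+500): 500 + j1896 → |·| = √(500²+1896²) = √3844816 ≈ 1960.8, ∠ = arctan(1896/500) ≈ 75.23°
pole at origin: |s| = 1896, ∠ = 90.00° (in denominator)
|T| = 100 · 3.6147e+06 / 7.1097e+09 ≈ 0.050842
Gain = 20 log₁₀(0.050842) ≈ -25.88 dB

-25.9 dB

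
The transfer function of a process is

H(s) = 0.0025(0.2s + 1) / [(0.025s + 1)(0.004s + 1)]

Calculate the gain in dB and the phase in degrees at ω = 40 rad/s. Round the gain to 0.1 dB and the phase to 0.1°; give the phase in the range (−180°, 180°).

At ω = 40 rad/s:
zero (1 + j40·0.2) = 1 + j8 → |·| ≈ 8.0623, ∠ ≈ 82.87°
pole (1 + j40·0.025) = 1 + j1 → |·| ≈ 1.4142, ∠ ≈ 45.00°
pole (1 + j40·0.004) = 1 + j0.16 → |·| ≈ 1.0127, ∠ ≈ 9.09°
|H| = 0.0025 · 8.0623 / (1.4142 · 1.0127) ≈ 0.014074
Gain = 20 log₁₀(0.014074) ≈ -37.03 dB
∠H = (82.87°) − (45.00° + 9.09°) = 28.78°

-37.0 dB, 28.8°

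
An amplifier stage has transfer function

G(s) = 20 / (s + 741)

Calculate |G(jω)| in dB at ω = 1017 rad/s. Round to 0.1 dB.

At s = jω = j1017:
pole (s+741): 741 + j1017 → |·| = √(741²+1017²) = √1583370 ≈ 1258.3, ∠ = arctan(1017/741) ≈ 53.92°
|G| = 20 / 1258.3 ≈ 0.015894
Gain = 20 log₁₀(0.015894) ≈ -35.98 dB

-36.0 dB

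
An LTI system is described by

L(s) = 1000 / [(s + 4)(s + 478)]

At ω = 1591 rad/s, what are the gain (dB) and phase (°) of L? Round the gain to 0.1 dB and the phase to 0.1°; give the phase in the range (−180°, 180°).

At s = jω = j1591:
pole (s+4): 4 + j1591 → |·| = √(4²+1591²) = √2531297 ≈ 1591, ∠ = arctan(1591/4) ≈ 89.86°
pole (s+478): 478 + j1591 → |·| = √(478²+1591²) = √2759765 ≈ 1661.3, ∠ = arctan(1591/478) ≈ 73.28°
|L| = 1000 / 2.6431e+06 ≈ 0.00037834
Gain = 20 log₁₀(0.00037834) ≈ -68.44 dB
∠L = 0.00° − 163.14° = -163.14°

-68.4 dB, -163.1°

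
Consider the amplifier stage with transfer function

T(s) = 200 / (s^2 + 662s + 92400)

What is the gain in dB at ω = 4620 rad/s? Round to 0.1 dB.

-100.6 dB

Substitute s = j4620:
Numerator: 200 = 200 + j0
Denominator: (j4620)^2 + 662(j4620) + 92400 = -21252000 + j3058440
|N| = √(200² + 0²) ≈ 200, ∠N ≈ 0.00°
|D| = √(21252000² + 3058440²) ≈ 2.1471e+07, ∠D ≈ 171.81°
|T| = 200 / 2.1471e+07 ≈ 9.3149e-06
Gain = 20 log₁₀(9.3149e-06) ≈ -100.62 dB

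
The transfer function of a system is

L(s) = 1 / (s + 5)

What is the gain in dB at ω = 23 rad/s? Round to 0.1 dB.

Substitute s = j23:
Numerator: 1 = 1 + j0
Denominator: (j23) + 5 = 5 + j23
|N| = √(1² + 0²) ≈ 1, ∠N ≈ 0.00°
|D| = √(5² + 23²) ≈ 23.537, ∠D ≈ 77.74°
|L| = 1 / 23.537 ≈ 0.042486
Gain = 20 log₁₀(0.042486) ≈ -27.44 dB

-27.4 dB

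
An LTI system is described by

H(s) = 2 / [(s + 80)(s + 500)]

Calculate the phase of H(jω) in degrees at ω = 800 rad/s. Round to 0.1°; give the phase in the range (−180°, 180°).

-142.3°

At s = jω = j800:
pole (s+80): 80 + j800 → |·| = √(80²+800²) = √646400 ≈ 803.99, ∠ = arctan(800/80) ≈ 84.29°
pole (s+500): 500 + j800 → |·| = √(500²+800²) = √890000 ≈ 943.4, ∠ = arctan(800/500) ≈ 57.99°
∠H = 0.00° − 142.28° = -142.28°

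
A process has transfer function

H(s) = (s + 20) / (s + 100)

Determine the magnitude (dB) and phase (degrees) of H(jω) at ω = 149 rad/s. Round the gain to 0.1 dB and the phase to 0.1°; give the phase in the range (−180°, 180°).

At s = jω = j149:
zero (s+20): 20 + j149 → |·| = √(20²+149²) = √22601 ≈ 150.34, ∠ = arctan(149/20) ≈ 82.35°
pole (s+100): 100 + j149 → |·| = √(100²+149²) = √32201 ≈ 179.45, ∠ = arctan(149/100) ≈ 56.13°
|H| = 1 · 150.34 / 179.45 ≈ 0.83778
Gain = 20 log₁₀(0.83778) ≈ -1.54 dB
∠H = 82.35° − 56.13° = 26.22°

-1.5 dB, 26.2°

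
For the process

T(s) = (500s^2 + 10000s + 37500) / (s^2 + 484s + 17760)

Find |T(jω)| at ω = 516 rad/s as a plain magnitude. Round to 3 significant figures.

Substitute s = j516:
Numerator: 500(j516)^2 + 10000(j516) + 37500 = -133090500 + j5160000
Denominator: (j516)^2 + 484(j516) + 17760 = -248496 + j249744
|N| = √(133090500² + 5160000²) ≈ 1.3319e+08, ∠N ≈ 177.78°
|D| = √(248496² + 249744²) ≈ 3.5231e+05, ∠D ≈ 134.86°
|T| = 1.3319e+08 / 3.5231e+05 ≈ 378.05

378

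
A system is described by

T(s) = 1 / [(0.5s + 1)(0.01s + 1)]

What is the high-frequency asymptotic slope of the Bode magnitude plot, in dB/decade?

-40 dB/decade

Each pole contributes −20 dB/decade at high frequency; each zero contributes +20 dB/decade.
Net: 0 zero(s) − 2 pole(s) → -40 dB/decade.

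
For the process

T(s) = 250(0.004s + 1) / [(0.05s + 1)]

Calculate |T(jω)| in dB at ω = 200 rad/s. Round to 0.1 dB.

30.1 dB

At ω = 200 rad/s:
zero (1 + j200·0.004) = 1 + j0.8 → |·| ≈ 1.2806, ∠ ≈ 38.66°
pole (1 + j200·0.05) = 1 + j10 → |·| ≈ 10.05, ∠ ≈ 84.29°
|T| = 250 · 1.2806 / (10.05) ≈ 31.856
Gain = 20 log₁₀(31.856) ≈ 30.06 dB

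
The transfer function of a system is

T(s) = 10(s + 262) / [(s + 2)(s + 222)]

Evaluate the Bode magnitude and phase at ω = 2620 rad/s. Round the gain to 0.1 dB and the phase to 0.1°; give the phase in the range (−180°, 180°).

-48.4 dB, -90.8°

At s = jω = j2620:
zero (s+262): 262 + j2620 → |·| = √(262²+2620²) = √6933044 ≈ 2633.1, ∠ = arctan(2620/262) ≈ 84.29°
pole (s+2): 2 + j2620 → |·| = √(2²+2620²) = √6864404 ≈ 2620, ∠ = arctan(2620/2) ≈ 89.96°
pole (s+222): 222 + j2620 → |·| = √(222²+2620²) = √6913684 ≈ 2629.4, ∠ = arctan(2620/222) ≈ 85.16°
|T| = 10 · 2633.1 / 6.889e+06 ≈ 0.0038222
Gain = 20 log₁₀(0.0038222) ≈ -48.35 dB
∠T = 84.29° − 175.12° = -90.83°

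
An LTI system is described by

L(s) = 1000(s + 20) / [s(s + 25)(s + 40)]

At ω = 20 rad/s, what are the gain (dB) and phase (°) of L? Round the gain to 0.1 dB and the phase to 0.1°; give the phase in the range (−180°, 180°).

-0.1 dB, -110.2°

At s = jω = j20:
zero (s+20): 20 + j20 → |·| = √(20²+20²) = √800 ≈ 28.284, ∠ = arctan(20/20) ≈ 45.00°
pole (s+25): 25 + j20 → |·| = √(25²+20²) = √1025 ≈ 32.016, ∠ = arctan(20/25) ≈ 38.66°
pole (s+40): 40 + j20 → |·| = √(40²+20²) = √2000 ≈ 44.721, ∠ = arctan(20/40) ≈ 26.57°
pole at origin: |s| = 20, ∠ = 90.00° (in denominator)
|L| = 1000 · 28.284 / 28636 ≈ 0.98771
Gain = 20 log₁₀(0.98771) ≈ -0.11 dB
∠L = 45.00° − 155.23° = -110.23°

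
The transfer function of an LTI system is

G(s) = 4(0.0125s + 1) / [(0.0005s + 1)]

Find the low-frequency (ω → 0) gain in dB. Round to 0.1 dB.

G(0) = 4 · 1 / 1 = 4
20 log₁₀(4) ≈ 12.04 dB

12.0 dB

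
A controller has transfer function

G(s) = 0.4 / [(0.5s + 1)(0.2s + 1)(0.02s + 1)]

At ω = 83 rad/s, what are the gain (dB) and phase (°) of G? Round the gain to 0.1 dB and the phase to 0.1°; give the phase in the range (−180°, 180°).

At ω = 83 rad/s:
pole (1 + j83·0.5) = 1 + j41.5 → |·| ≈ 41.512, ∠ ≈ 88.62°
pole (1 + j83·0.2) = 1 + j16.6 → |·| ≈ 16.63, ∠ ≈ 86.55°
pole (1 + j83·0.02) = 1 + j1.66 → |·| ≈ 1.9379, ∠ ≈ 58.93°
|G| = 0.4 · 1 / (41.512 · 16.63 · 1.9379) ≈ 0.00029899
Gain = 20 log₁₀(0.00029899) ≈ -70.49 dB
∠G = (0°) − (88.62° + 86.55° + 58.93°) = -234.10° ≡ 125.90° (principal value)

-70.5 dB, 125.9°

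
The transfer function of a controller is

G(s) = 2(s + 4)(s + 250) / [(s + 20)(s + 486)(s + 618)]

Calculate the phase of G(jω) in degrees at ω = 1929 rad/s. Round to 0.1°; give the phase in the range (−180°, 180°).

At s = jω = j1929:
zero (s+4): 4 + j1929 → |·| = √(4²+1929²) = √3721057 ≈ 1929, ∠ = arctan(1929/4) ≈ 89.88°
zero (s+250): 250 + j1929 → |·| = √(250²+1929²) = √3783541 ≈ 1945.1, ∠ = arctan(1929/250) ≈ 82.62°
pole (s+20): 20 + j1929 → |·| = √(20²+1929²) = √3721441 ≈ 1929.1, ∠ = arctan(1929/20) ≈ 89.41°
pole (s+486): 486 + j1929 → |·| = √(486²+1929²) = √3957237 ≈ 1989.3, ∠ = arctan(1929/486) ≈ 75.86°
pole (s+618): 618 + j1929 → |·| = √(618²+1929²) = √4102965 ≈ 2025.6, ∠ = arctan(1929/618) ≈ 72.24°
∠G = 172.50° − 237.51° = -65.01°

-65.0°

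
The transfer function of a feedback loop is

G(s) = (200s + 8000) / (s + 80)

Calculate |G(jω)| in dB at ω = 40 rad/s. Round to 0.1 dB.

42.0 dB

Substitute s = j40:
Numerator: 200(j40) + 8000 = 8000 + j8000
Denominator: (j40) + 80 = 80 + j40
|N| = √(8000² + 8000²) ≈ 11314, ∠N ≈ 45.00°
|D| = √(80² + 40²) ≈ 89.443, ∠D ≈ 26.57°
|G| = 11314 / 89.443 ≈ 126.49
Gain = 20 log₁₀(126.49) ≈ 42.04 dB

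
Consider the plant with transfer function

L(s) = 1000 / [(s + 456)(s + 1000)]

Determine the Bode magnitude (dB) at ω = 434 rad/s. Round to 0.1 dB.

At s = jω = j434:
pole (s+456): 456 + j434 → |·| = √(456²+434²) = √396292 ≈ 629.52, ∠ = arctan(434/456) ≈ 43.58°
pole (s+1000): 1000 + j434 → |·| = √(1000²+434²) = √1188356 ≈ 1090.1, ∠ = arctan(434/1000) ≈ 23.46°
|L| = 1000 / 6.8624e+05 ≈ 0.0014572
Gain = 20 log₁₀(0.0014572) ≈ -56.73 dB

-56.7 dB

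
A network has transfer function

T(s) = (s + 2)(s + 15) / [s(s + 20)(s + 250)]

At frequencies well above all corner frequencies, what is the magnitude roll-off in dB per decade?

Each pole contributes −20 dB/decade at high frequency; each zero contributes +20 dB/decade.
Net: 2 zero(s) − 3 pole(s) → -20 dB/decade.

-20 dB/decade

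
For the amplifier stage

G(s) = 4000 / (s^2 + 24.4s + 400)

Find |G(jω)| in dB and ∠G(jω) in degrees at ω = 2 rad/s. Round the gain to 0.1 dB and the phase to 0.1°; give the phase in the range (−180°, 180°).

At s = jω = j2:
quadratic: (j2)² + 24.4·j2 + 400 = 396 + j48.8 → |·| ≈ 399, ∠ ≈ 7.03°
|G| = 4000 / 399 ≈ 10.025
Gain = 20 log₁₀(10.025) ≈ 20.02 dB
∠G = 0.00° − 7.03° = -7.03°

20.0 dB, -7.0°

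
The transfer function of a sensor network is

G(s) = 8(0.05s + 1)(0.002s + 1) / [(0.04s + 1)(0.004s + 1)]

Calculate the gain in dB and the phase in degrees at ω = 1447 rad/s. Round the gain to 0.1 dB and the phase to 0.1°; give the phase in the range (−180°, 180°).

14.3 dB, -9.1°

At ω = 1447 rad/s:
zero (1 + j1447·0.05) = 1 + j72.35 → |·| ≈ 72.357, ∠ ≈ 89.21°
zero (1 + j1447·0.002) = 1 + j2.894 → |·| ≈ 3.0619, ∠ ≈ 70.94°
pole (1 + j1447·0.04) = 1 + j57.88 → |·| ≈ 57.889, ∠ ≈ 89.01°
pole (1 + j1447·0.004) = 1 + j5.788 → |·| ≈ 5.8738, ∠ ≈ 80.20°
|G| = 8 · 72.357 · 3.0619 / (57.889 · 5.8738) ≈ 5.2125
Gain = 20 log₁₀(5.2125) ≈ 14.34 dB
∠G = (89.21° + 70.94°) − (89.01° + 80.20°) = -9.06°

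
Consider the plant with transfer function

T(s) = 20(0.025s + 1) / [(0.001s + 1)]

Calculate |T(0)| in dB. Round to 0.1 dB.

26.0 dB

T(0) = 20 · 1 / 1 = 20
20 log₁₀(20) ≈ 26.02 dB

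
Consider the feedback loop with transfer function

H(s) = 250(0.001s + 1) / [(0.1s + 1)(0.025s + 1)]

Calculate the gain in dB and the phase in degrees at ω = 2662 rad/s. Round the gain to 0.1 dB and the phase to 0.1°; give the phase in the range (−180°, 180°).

At ω = 2662 rad/s:
zero (1 + j2662·0.001) = 1 + j2.662 → |·| ≈ 2.8436, ∠ ≈ 69.41°
pole (1 + j2662·0.1) = 1 + j266.2 → |·| ≈ 266.2, ∠ ≈ 89.78°
pole (1 + j2662·0.025) = 1 + j66.55 → |·| ≈ 66.558, ∠ ≈ 89.14°
|H| = 250 · 2.8436 / (266.2 · 66.558) ≈ 0.040124
Gain = 20 log₁₀(0.040124) ≈ -27.93 dB
∠H = (69.41°) − (89.78° + 89.14°) = -109.51°

-27.9 dB, -109.5°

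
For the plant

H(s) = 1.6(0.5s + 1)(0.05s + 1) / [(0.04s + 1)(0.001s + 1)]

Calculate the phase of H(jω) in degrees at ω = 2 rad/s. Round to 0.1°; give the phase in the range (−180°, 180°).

At ω = 2 rad/s:
zero (1 + j2·0.5) = 1 + j1 → |·| ≈ 1.4142, ∠ ≈ 45.00°
zero (1 + j2·0.05) = 1 + j0.1 → |·| ≈ 1.005, ∠ ≈ 5.71°
pole (1 + j2·0.04) = 1 + j0.08 → |·| ≈ 1.0032, ∠ ≈ 4.57°
pole (1 + j2·0.001) = 1 + j0.002 → |·| ≈ 1, ∠ ≈ 0.11°
∠H = (45.00° + 5.71°) − (4.57° + 0.11°) = 46.03°

46.0°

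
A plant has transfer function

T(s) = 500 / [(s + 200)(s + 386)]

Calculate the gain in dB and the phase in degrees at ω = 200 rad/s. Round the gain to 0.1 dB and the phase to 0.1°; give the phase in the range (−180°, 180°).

-47.8 dB, -72.4°

At s = jω = j200:
pole (s+200): 200 + j200 → |·| = √(200²+200²) = √80000 ≈ 282.84, ∠ = arctan(200/200) ≈ 45.00°
pole (s+386): 386 + j200 → |·| = √(386²+200²) = √188996 ≈ 434.74, ∠ = arctan(200/386) ≈ 27.39°
|T| = 500 / 1.2296e+05 ≈ 0.0040664
Gain = 20 log₁₀(0.0040664) ≈ -47.82 dB
∠T = 0.00° − 72.39° = -72.39°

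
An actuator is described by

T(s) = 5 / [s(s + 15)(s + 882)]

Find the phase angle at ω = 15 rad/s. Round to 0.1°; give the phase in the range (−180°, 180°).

At s = jω = j15:
pole (s+15): 15 + j15 → |·| = √(15²+15²) = √450 ≈ 21.213, ∠ = arctan(15/15) ≈ 45.00°
pole (s+882): 882 + j15 → |·| = √(882²+15²) = √778149 ≈ 882.13, ∠ = arctan(15/882) ≈ 0.97°
pole at origin: |s| = 15, ∠ = 90.00° (in denominator)
∠T = 0.00° − 135.97° = -135.97°

-136.0°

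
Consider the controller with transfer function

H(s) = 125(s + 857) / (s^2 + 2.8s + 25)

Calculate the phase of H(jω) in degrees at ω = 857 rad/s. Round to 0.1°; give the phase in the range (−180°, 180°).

-134.8°

At s = jω = j857:
zero (s+857): 857 + j857 → |·| = √(857²+857²) = √1468898 ≈ 1212, ∠ = arctan(857/857) ≈ 45.00°
quadratic: (j857)² + 2.8·j857 + 25 = -734424 + j2399.6 → |·| ≈ 7.3443e+05, ∠ ≈ 179.81°
∠H = 45.00° − 179.81° = -134.81°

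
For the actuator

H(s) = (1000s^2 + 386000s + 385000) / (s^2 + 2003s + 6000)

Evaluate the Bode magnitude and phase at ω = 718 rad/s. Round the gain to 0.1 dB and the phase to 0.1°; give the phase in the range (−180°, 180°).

Substitute s = j718:
Numerator: 1000(j718)^2 + 386000(j718) + 385000 = -515139000 + j277148000
Denominator: (j718)^2 + 2003(j718) + 6000 = -509524 + j1438154
|N| = √(515139000² + 277148000²) ≈ 5.8496e+08, ∠N ≈ 151.72°
|D| = √(509524² + 1438154²) ≈ 1.5257e+06, ∠D ≈ 109.51°
|H| = 5.8496e+08 / 1.5257e+06 ≈ 383.4
Gain = 20 log₁₀(383.4) ≈ 51.67 dB
∠H = 151.72° − 109.51° = 42.21°

51.7 dB, 42.2°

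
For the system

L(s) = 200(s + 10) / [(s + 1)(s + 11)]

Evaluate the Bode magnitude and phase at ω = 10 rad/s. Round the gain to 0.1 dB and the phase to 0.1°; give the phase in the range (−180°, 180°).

25.5 dB, -81.6°

At s = jω = j10:
zero (s+10): 10 + j10 → |·| = √(10²+10²) = √200 ≈ 14.142, ∠ = arctan(10/10) ≈ 45.00°
pole (s+1): 1 + j10 → |·| = √(1²+10²) = √101 ≈ 10.05, ∠ = arctan(10/1) ≈ 84.29°
pole (s+11): 11 + j10 → |·| = √(11²+10²) = √221 ≈ 14.866, ∠ = arctan(10/11) ≈ 42.27°
|L| = 200 · 14.142 / 149.4 ≈ 18.932
Gain = 20 log₁₀(18.932) ≈ 25.54 dB
∠L = 45.00° − 126.56° = -81.56°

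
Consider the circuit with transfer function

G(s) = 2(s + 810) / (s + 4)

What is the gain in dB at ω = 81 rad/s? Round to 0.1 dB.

26.1 dB

At s = jω = j81:
zero (s+810): 810 + j81 → |·| = √(810²+81²) = √662661 ≈ 814.04, ∠ = arctan(81/810) ≈ 5.71°
pole (s+4): 4 + j81 → |·| = √(4²+81²) = √6577 ≈ 81.099, ∠ = arctan(81/4) ≈ 87.17°
|G| = 2 · 814.04 / 81.099 ≈ 20.075
Gain = 20 log₁₀(20.075) ≈ 26.05 dB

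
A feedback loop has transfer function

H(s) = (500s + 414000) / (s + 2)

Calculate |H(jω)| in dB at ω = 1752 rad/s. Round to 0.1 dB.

54.9 dB

Substitute s = j1752:
Numerator: 500(j1752) + 414000 = 414000 + j876000
Denominator: (j1752) + 2 = 2 + j1752
|N| = √(414000² + 876000²) ≈ 9.689e+05, ∠N ≈ 64.70°
|D| = √(2² + 1752²) ≈ 1752, ∠D ≈ 89.93°
|H| = 9.689e+05 / 1752 ≈ 553.03
Gain = 20 log₁₀(553.03) ≈ 54.85 dB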